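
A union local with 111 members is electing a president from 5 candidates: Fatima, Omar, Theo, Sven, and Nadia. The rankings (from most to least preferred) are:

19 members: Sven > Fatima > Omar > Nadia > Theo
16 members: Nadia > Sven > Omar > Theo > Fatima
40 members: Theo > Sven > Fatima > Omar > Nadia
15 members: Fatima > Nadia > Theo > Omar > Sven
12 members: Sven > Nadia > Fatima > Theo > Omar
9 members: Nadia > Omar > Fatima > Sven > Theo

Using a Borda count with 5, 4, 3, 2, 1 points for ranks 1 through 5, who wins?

Fatima: 19·4 + 16·1 + 40·3 + 15·5 + 12·3 + 9·3 = 350
Omar: 19·3 + 16·3 + 40·2 + 15·2 + 12·1 + 9·4 = 263
Theo: 19·1 + 16·2 + 40·5 + 15·3 + 12·2 + 9·1 = 329
Sven: 19·5 + 16·4 + 40·4 + 15·1 + 12·5 + 9·2 = 412
Nadia: 19·2 + 16·5 + 40·1 + 15·4 + 12·4 + 9·5 = 311
Sven has the highest Borda score (412).

Sven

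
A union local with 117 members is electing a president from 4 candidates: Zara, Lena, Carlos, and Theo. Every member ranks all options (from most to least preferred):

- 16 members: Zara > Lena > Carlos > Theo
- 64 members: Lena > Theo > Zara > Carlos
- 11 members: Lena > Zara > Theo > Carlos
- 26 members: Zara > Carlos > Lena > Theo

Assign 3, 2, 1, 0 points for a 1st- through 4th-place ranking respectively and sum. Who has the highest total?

Zara: 16·3 + 64·1 + 11·2 + 26·3 = 212
Lena: 16·2 + 64·3 + 11·3 + 26·1 = 283
Carlos: 16·1 + 64·0 + 11·0 + 26·2 = 68
Theo: 16·0 + 64·2 + 11·1 + 26·0 = 139
Lena has the highest Borda score (283).

Lena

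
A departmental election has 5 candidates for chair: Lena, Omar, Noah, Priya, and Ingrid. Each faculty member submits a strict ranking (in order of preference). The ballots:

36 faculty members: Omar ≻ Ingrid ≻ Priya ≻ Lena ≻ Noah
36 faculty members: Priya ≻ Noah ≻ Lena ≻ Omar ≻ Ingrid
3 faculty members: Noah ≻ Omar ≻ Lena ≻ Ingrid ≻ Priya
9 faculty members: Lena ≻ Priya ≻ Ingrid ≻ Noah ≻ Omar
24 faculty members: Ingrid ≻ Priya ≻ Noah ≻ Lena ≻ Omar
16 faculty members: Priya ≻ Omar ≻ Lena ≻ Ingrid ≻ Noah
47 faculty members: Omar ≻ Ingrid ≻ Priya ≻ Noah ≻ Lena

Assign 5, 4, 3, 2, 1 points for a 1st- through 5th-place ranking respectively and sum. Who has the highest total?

Priya

Lena: 36·2 + 36·3 + 3·3 + 9·5 + 24·2 + 16·3 + 47·1 = 377
Omar: 36·5 + 36·2 + 3·4 + 9·1 + 24·1 + 16·4 + 47·5 = 596
Noah: 36·1 + 36·4 + 3·5 + 9·2 + 24·3 + 16·1 + 47·2 = 395
Priya: 36·3 + 36·5 + 3·1 + 9·4 + 24·4 + 16·5 + 47·3 = 644
Ingrid: 36·4 + 36·1 + 3·2 + 9·3 + 24·5 + 16·2 + 47·4 = 553
Priya has the highest Borda score (644).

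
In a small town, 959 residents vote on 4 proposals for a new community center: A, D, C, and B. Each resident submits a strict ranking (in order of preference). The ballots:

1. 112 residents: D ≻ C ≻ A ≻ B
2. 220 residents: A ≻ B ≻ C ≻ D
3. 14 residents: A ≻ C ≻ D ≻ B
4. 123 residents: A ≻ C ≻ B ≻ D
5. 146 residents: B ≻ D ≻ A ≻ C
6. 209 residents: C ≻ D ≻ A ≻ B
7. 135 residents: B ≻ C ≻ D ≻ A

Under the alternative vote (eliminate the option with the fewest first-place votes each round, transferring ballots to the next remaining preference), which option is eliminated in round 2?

Round 1: A 357, D 112, C 209, B 281. Eliminate D.
Round 2: A 357, C 321, B 281. Eliminate B.

B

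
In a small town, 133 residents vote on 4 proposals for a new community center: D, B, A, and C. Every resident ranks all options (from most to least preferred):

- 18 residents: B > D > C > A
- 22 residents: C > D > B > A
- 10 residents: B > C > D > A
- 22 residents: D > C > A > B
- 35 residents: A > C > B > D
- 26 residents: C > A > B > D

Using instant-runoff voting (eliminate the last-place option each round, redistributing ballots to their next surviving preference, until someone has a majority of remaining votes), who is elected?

C

Round 1: D 22, B 28, A 35, C 48. Eliminate D.
Round 2: B 28, A 35, C 70. C has a majority.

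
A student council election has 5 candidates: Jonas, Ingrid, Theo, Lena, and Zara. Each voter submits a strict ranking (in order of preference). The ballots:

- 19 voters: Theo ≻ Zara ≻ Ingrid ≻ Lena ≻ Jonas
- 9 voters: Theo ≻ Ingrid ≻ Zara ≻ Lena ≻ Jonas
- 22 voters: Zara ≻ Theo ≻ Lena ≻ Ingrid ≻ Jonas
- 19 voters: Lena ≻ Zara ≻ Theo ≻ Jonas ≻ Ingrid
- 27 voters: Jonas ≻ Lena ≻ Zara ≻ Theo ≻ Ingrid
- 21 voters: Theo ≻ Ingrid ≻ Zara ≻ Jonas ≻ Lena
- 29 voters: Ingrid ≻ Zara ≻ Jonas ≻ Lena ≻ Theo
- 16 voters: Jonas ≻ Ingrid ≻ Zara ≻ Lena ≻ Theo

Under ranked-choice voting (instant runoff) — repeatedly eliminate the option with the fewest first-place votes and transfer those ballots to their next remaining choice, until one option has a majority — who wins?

Round 1: Jonas 43, Ingrid 29, Theo 49, Lena 19, Zara 22. Eliminate Lena.
Round 2: Jonas 43, Ingrid 29, Theo 49, Zara 41. Eliminate Ingrid.
Round 3: Jonas 43, Theo 49, Zara 70. Eliminate Jonas.
Round 4: Theo 49, Zara 113. Zara has a majority.

Zara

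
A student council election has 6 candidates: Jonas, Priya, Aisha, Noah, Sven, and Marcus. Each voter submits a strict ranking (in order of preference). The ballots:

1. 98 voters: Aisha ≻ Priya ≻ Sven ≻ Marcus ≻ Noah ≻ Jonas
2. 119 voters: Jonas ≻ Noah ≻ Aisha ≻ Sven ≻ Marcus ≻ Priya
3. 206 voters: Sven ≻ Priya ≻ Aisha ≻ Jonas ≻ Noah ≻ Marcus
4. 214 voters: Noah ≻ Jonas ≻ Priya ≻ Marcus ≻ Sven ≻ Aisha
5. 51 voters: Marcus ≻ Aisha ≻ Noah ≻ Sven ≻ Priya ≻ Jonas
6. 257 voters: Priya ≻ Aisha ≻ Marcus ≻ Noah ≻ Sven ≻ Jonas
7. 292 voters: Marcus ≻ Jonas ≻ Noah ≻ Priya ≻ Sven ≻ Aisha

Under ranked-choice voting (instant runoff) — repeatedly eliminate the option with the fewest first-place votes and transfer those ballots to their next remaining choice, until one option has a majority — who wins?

Priya

Round 1: Jonas 119, Priya 257, Aisha 98, Noah 214, Sven 206, Marcus 343. Eliminate Aisha.
Round 2: Jonas 119, Priya 355, Noah 214, Sven 206, Marcus 343. Eliminate Jonas.
Round 3: Priya 355, Noah 333, Sven 206, Marcus 343. Eliminate Sven.
Round 4: Priya 561, Noah 333, Marcus 343. Eliminate Noah.
Round 5: Priya 775, Marcus 462. Priya has a majority.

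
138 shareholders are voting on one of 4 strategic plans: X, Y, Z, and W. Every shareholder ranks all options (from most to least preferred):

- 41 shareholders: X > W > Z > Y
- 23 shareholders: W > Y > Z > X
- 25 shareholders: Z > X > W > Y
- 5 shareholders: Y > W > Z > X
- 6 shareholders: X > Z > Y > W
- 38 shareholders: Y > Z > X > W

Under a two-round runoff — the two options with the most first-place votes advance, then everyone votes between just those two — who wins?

Round 1 first-place votes: X 47, Y 43, Z 25, W 23.
X and Y advance.
Runoff: X is preferred to Y by 72 voters; Y by 66.
X wins the runoff.

X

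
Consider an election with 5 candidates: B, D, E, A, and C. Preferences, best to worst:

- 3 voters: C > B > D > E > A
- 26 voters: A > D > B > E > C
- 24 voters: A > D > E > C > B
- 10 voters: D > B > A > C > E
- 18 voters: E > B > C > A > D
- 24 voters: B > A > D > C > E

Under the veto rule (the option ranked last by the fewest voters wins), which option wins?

A

Last-place votes: B 24, D 18, E 34, A 3, C 26.
A is ranked last by the fewest voters, so A wins.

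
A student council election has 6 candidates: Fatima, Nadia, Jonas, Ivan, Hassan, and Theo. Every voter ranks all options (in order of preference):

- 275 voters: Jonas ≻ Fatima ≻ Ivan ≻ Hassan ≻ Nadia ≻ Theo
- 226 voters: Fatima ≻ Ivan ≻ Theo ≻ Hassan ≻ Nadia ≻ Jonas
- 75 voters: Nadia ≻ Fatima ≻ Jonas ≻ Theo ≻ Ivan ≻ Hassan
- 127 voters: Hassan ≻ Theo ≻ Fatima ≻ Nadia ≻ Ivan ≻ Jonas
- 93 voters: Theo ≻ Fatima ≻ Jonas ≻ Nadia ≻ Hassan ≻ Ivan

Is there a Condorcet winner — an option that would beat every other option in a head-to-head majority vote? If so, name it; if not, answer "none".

Fatima vs Nadia: 721–75 for Fatima.
Fatima vs Jonas: 521–275 for Fatima.
Fatima vs Ivan: 796–0 for Fatima.
Fatima vs Hassan: 669–127 for Fatima.
Fatima vs Theo: 576–220 for Fatima.
Fatima beats every other option head-to-head.

Fatima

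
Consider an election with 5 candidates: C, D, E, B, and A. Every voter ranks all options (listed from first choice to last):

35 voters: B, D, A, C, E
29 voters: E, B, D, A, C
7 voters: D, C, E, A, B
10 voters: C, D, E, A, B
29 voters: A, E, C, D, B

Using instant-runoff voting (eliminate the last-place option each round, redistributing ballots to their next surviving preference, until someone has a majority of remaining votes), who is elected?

E

Round 1: C 10, D 7, E 29, B 35, A 29. Eliminate D.
Round 2: C 17, E 29, B 35, A 29. Eliminate C.
Round 3: E 46, B 35, A 29. Eliminate A.
Round 4: E 75, B 35. E has a majority.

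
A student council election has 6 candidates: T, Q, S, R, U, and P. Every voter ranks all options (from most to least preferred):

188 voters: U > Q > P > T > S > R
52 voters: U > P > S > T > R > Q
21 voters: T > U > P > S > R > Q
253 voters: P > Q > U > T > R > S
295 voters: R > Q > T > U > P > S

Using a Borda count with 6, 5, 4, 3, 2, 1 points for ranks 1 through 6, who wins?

Q

T: 188·3 + 52·3 + 21·6 + 253·3 + 295·4 = 2785
Q: 188·5 + 52·1 + 21·1 + 253·5 + 295·5 = 3753
S: 188·2 + 52·4 + 21·3 + 253·1 + 295·1 = 1195
R: 188·1 + 52·2 + 21·2 + 253·2 + 295·6 = 2610
U: 188·6 + 52·6 + 21·5 + 253·4 + 295·3 = 3442
P: 188·4 + 52·5 + 21·4 + 253·6 + 295·2 = 3204
Q has the highest Borda score (3753).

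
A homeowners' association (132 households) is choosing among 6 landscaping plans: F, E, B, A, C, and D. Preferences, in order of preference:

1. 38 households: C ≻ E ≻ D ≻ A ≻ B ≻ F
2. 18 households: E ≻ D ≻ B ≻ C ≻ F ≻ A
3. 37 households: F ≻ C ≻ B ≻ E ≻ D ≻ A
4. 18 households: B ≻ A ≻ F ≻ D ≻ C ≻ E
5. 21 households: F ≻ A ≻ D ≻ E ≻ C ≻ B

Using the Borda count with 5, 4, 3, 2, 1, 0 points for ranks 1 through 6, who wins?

F: 38·0 + 18·1 + 37·5 + 18·3 + 21·5 = 362
E: 38·4 + 18·5 + 37·2 + 18·0 + 21·2 = 358
B: 38·1 + 18·3 + 37·3 + 18·5 + 21·0 = 293
A: 38·2 + 18·0 + 37·0 + 18·4 + 21·4 = 232
C: 38·5 + 18·2 + 37·4 + 18·1 + 21·1 = 413
D: 38·3 + 18·4 + 37·1 + 18·2 + 21·3 = 322
C has the highest Borda score (413).

C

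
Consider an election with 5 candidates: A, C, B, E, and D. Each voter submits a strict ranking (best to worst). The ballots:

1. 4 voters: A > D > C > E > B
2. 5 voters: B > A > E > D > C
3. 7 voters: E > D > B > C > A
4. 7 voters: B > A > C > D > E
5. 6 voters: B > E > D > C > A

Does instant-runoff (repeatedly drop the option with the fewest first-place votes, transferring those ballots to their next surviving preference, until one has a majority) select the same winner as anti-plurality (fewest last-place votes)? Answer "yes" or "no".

no

Instant-runoff — R1 A 4, C 0, B 18, E 7, D 0 (B winner). Winner: B.
Anti-plurality — last-place votes: A 13, C 5, B 4, E 7, D 0. Winner: D.
The two methods disagree.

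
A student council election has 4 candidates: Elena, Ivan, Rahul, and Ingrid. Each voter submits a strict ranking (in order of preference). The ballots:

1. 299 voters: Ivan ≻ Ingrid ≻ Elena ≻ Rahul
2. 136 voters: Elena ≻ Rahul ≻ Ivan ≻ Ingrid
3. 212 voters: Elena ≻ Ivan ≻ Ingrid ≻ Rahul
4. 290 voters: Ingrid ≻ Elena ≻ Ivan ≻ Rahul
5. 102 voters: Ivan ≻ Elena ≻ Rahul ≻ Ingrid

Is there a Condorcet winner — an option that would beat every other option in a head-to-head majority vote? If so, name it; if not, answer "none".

none

Checking pairwise contests:
Ingrid beats Elena 589–450.
Elena beats Ivan 638–401.
Elena beats Rahul 1039–0.
Ivan beats Ingrid 749–290.
Every option loses at least one head-to-head, so there is no Condorcet winner.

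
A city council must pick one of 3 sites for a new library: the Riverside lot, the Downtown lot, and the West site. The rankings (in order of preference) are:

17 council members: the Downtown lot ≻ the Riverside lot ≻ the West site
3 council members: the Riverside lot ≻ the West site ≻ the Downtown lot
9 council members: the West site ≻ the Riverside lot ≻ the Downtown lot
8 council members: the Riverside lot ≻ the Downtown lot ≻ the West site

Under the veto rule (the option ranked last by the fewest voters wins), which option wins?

Last-place votes: the Riverside lot 0, the Downtown lot 12, the West site 25.
the Riverside lot is ranked last by the fewest voters, so the Riverside lot wins.

the Riverside lot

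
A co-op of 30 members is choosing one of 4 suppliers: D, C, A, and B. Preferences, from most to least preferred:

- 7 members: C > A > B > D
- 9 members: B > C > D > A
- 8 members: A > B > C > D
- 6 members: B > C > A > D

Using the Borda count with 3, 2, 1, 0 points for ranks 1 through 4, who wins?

D: 7·0 + 9·1 + 8·0 + 6·0 = 9
C: 7·3 + 9·2 + 8·1 + 6·2 = 59
A: 7·2 + 9·0 + 8·3 + 6·1 = 44
B: 7·1 + 9·3 + 8·2 + 6·3 = 68
B has the highest Borda score (68).

B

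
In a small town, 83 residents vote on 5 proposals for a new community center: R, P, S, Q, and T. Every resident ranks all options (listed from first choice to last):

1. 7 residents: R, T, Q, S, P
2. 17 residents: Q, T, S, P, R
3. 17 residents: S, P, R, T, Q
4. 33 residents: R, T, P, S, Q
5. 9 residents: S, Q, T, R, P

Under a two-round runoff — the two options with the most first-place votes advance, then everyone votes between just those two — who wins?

Round 1 first-place votes: R 40, P 0, S 26, Q 17, T 0.
R and S advance.
Runoff: R is preferred to S by 40 voters; S by 43.
S wins the runoff.

S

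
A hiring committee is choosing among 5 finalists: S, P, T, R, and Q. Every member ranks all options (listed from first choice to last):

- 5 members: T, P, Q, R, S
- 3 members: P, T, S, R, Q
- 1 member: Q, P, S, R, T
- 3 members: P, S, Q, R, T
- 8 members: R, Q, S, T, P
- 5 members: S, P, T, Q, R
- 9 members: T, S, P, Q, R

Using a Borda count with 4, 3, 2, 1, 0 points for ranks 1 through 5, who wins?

S: 5·0 + 3·2 + 1·2 + 3·3 + 8·2 + 5·4 + 9·3 = 80
P: 5·3 + 3·4 + 1·3 + 3·4 + 8·0 + 5·3 + 9·2 = 75
T: 5·4 + 3·3 + 1·0 + 3·0 + 8·1 + 5·2 + 9·4 = 83
R: 5·1 + 3·1 + 1·1 + 3·1 + 8·4 + 5·0 + 9·0 = 44
Q: 5·2 + 3·0 + 1·4 + 3·2 + 8·3 + 5·1 + 9·1 = 58
T has the highest Borda score (83).

T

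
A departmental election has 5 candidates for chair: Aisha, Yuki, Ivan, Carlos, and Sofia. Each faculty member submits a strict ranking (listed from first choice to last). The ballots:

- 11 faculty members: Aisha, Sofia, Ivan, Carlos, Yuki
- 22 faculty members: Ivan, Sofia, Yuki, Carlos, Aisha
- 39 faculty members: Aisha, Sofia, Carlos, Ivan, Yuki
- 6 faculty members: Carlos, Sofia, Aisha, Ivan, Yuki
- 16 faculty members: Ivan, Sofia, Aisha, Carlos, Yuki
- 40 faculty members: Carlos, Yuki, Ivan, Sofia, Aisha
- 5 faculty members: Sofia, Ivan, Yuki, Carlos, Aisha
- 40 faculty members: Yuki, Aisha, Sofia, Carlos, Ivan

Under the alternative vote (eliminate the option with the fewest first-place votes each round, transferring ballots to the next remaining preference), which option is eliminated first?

Sofia

Round 1: Aisha 50, Yuki 40, Ivan 38, Carlos 46, Sofia 5. Eliminate Sofia.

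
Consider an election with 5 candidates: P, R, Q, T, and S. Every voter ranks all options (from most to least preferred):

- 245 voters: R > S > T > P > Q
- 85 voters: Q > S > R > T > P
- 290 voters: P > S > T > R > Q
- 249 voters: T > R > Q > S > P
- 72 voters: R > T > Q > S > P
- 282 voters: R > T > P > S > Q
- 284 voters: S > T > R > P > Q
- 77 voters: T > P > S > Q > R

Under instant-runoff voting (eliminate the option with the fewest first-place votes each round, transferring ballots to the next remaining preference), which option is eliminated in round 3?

T

Round 1: P 290, R 599, Q 85, T 326, S 284. Eliminate Q.
Round 2: P 290, R 599, T 326, S 369. Eliminate P.
Round 3: R 599, T 326, S 659. Eliminate T.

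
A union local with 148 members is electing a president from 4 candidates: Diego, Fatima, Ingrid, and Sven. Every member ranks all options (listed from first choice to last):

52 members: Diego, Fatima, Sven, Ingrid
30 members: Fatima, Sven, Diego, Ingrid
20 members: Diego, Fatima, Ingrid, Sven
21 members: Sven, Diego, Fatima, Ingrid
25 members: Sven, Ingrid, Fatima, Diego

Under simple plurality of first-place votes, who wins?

First-place votes: Diego 72, Fatima 30, Ingrid 0, Sven 46.
Diego has the most first-place votes.

Diego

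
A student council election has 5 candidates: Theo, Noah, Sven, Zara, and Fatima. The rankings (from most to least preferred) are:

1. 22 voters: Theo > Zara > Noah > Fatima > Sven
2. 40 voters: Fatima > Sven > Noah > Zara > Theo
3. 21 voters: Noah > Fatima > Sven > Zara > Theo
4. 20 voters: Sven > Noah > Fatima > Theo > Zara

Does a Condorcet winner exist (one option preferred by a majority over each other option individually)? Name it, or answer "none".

Checking pairwise contests:
Noah beats Theo 81–22.
Sven beats Noah 60–43.
Fatima beats Sven 83–20.
Noah beats Zara 81–22.
Noah beats Fatima 63–40.
Every option loses at least one head-to-head, so there is no Condorcet winner.

none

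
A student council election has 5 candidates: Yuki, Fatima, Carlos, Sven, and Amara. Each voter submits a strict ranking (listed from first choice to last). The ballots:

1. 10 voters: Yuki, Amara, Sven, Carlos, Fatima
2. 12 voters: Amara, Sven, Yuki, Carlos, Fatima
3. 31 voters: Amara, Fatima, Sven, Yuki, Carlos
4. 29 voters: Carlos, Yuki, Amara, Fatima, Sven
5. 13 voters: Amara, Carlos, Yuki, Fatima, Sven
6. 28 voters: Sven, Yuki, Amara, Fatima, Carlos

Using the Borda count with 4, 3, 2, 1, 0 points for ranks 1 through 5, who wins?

Amara

Yuki: 10·4 + 12·2 + 31·1 + 29·3 + 13·2 + 28·3 = 292
Fatima: 10·0 + 12·0 + 31·3 + 29·1 + 13·1 + 28·1 = 163
Carlos: 10·1 + 12·1 + 31·0 + 29·4 + 13·3 + 28·0 = 177
Sven: 10·2 + 12·3 + 31·2 + 29·0 + 13·0 + 28·4 = 230
Amara: 10·3 + 12·4 + 31·4 + 29·2 + 13·4 + 28·2 = 368
Amara has the highest Borda score (368).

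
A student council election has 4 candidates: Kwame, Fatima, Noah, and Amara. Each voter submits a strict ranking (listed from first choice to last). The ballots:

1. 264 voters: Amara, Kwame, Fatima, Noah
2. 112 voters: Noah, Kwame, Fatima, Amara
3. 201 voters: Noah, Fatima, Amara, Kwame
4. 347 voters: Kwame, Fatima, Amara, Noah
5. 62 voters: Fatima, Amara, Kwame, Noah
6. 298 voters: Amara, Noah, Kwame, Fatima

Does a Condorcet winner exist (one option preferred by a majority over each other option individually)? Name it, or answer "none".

none

Checking pairwise contests:
Amara beats Kwame 825–459.
Kwame beats Fatima 1021–263.
Kwame beats Noah 673–611.
Fatima beats Amara 722–562.
Every option loses at least one head-to-head, so there is no Condorcet winner.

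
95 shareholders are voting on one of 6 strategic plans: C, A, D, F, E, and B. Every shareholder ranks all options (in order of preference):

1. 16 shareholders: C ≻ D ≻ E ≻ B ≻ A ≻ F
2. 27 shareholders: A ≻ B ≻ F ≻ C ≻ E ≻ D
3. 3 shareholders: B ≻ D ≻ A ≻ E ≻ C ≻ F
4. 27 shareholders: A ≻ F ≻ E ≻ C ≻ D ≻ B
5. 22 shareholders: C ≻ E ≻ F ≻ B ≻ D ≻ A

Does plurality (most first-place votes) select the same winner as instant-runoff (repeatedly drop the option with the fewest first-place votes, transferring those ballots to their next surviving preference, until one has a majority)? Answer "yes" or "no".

yes

Plurality — first-place votes: C 38, A 54, D 0, F 0, E 0, B 3. Winner: A.
Instant-runoff — R1 C 38, A 54, D 0, F 0, E 0, B 3 (A winner). Winner: A.
The two methods agree.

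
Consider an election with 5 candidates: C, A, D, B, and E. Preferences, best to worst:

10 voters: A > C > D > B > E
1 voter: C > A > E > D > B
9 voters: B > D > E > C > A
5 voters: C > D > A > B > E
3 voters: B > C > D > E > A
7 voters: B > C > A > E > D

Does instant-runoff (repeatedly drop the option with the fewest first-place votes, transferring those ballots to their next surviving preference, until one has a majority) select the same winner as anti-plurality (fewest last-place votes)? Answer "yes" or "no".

no

Instant-runoff — R1 C 6, A 10, D 0, B 19, E 0 (B winner). Winner: B.
Anti-plurality — last-place votes: C 0, A 12, D 7, B 1, E 15. Winner: C.
The two methods disagree.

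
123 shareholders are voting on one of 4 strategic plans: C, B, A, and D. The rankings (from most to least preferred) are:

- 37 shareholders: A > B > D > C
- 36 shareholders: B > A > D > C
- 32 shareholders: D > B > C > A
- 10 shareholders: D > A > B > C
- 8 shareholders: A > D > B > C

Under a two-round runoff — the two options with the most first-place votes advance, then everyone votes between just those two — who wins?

A

Round 1 first-place votes: C 0, B 36, A 45, D 42.
A and D advance.
Runoff: A is preferred to D by 81 voters; D by 42.
A wins the runoff.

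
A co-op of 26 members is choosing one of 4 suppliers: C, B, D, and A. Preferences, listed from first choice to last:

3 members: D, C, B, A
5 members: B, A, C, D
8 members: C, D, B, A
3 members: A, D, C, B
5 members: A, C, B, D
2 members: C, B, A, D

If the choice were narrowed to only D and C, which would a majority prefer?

Voters preferring D to C: 6; preferring C to D: 20.
C wins the head-to-head.

C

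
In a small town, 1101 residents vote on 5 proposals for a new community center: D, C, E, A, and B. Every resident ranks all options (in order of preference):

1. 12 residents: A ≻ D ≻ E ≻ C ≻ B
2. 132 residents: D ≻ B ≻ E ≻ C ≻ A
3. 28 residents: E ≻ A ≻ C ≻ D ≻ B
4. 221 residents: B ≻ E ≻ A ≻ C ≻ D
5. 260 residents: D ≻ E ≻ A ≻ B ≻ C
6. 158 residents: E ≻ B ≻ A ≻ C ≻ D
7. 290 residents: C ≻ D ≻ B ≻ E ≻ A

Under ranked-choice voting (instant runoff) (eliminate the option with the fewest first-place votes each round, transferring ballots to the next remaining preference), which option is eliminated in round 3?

Round 1: D 392, C 290, E 186, A 12, B 221. Eliminate A.
Round 2: D 404, C 290, E 186, B 221. Eliminate E.
Round 3: D 404, C 318, B 379. Eliminate C.

C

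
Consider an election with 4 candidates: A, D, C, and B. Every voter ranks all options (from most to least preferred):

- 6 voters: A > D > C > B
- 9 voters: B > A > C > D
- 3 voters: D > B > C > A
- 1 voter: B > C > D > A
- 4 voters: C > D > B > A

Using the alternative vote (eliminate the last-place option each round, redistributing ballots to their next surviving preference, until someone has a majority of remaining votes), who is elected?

B

Round 1: A 6, D 3, C 4, B 10. Eliminate D.
Round 2: A 6, C 4, B 13. B has a majority.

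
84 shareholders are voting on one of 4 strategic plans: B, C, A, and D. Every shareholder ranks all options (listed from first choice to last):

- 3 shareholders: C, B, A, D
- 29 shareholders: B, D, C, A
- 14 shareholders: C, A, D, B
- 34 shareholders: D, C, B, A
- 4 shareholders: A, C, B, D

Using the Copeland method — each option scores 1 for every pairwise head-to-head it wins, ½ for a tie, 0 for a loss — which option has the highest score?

B: beats A; loses to C and D → score 1.
C: beats B and A; loses to D → score 2.
A: loses to B, C, and D → score 0.
D: beats B, C, and A → score 3.
D has the best pairwise record.

D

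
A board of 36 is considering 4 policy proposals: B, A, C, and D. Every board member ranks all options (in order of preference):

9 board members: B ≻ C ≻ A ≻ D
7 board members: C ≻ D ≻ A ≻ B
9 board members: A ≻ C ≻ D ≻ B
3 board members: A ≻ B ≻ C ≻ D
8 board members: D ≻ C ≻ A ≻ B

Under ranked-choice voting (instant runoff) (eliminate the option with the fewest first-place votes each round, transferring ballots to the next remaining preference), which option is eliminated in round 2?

Round 1: B 9, A 12, C 7, D 8. Eliminate C.
Round 2: B 9, A 12, D 15. Eliminate B.

B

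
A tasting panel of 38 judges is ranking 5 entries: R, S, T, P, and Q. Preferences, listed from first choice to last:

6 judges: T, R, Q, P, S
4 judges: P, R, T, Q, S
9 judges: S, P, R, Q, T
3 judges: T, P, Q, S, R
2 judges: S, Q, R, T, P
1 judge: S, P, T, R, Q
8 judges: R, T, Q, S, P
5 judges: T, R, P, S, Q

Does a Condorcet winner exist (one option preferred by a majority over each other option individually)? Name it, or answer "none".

R

R vs S: 23–15 for R.
R vs T: 23–15 for R.
R vs P: 21–17 for R.
R vs Q: 33–5 for R.
R beats every other option head-to-head.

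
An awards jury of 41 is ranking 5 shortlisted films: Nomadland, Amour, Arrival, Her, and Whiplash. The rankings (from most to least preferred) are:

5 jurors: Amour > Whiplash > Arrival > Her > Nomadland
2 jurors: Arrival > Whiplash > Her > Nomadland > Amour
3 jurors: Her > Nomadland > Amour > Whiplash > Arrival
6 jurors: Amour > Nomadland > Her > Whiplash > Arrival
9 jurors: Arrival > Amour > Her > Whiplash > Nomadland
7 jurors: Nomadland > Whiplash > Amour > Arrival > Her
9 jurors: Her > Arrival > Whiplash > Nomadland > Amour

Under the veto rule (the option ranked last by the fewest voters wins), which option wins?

Last-place votes: Nomadland 14, Amour 11, Arrival 9, Her 7, Whiplash 0.
Whiplash is ranked last by the fewest voters, so Whiplash wins.

Whiplash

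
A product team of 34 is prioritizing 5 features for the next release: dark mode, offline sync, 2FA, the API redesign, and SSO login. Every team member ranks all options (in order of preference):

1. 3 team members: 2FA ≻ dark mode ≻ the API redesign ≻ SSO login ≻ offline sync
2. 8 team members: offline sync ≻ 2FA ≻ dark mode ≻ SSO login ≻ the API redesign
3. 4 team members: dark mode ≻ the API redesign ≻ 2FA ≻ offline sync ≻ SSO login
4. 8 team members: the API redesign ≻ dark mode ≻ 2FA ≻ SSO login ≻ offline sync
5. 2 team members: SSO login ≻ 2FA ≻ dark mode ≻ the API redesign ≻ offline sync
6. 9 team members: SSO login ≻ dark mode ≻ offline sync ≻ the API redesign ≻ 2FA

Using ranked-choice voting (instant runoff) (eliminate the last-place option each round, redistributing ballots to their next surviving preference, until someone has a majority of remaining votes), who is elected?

Round 1: dark mode 4, offline sync 8, 2FA 3, the API redesign 8, SSO login 11. Eliminate 2FA.
Round 2: dark mode 7, offline sync 8, the API redesign 8, SSO login 11. Eliminate dark mode.
Round 3: offline sync 8, the API redesign 15, SSO login 11. Eliminate offline sync.
Round 4: the API redesign 15, SSO login 19. SSO login has a majority.

SSO login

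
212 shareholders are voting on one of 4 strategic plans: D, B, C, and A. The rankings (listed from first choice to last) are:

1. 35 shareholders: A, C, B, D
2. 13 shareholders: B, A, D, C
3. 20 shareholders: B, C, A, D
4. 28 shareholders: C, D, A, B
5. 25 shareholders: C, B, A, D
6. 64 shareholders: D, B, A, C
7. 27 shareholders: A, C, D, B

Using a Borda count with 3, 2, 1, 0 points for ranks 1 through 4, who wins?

D: 35·0 + 13·1 + 20·0 + 28·2 + 25·0 + 64·3 + 27·1 = 288
B: 35·1 + 13·3 + 20·3 + 28·0 + 25·2 + 64·2 + 27·0 = 312
C: 35·2 + 13·0 + 20·2 + 28·3 + 25·3 + 64·0 + 27·2 = 323
A: 35·3 + 13·2 + 20·1 + 28·1 + 25·1 + 64·1 + 27·3 = 349
A has the highest Borda score (349).

A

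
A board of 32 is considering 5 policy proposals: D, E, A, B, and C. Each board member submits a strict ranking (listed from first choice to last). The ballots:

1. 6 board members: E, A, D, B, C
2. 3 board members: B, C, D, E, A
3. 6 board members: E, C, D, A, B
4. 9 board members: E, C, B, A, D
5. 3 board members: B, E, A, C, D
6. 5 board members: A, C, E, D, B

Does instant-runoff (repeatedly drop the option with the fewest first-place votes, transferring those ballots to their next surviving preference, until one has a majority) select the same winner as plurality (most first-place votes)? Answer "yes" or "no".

yes

Instant-runoff — R1 D 0, E 21, A 5, B 6, C 0 (E winner). Winner: E.
Plurality — first-place votes: D 0, E 21, A 5, B 6, C 0. Winner: E.
The two methods agree.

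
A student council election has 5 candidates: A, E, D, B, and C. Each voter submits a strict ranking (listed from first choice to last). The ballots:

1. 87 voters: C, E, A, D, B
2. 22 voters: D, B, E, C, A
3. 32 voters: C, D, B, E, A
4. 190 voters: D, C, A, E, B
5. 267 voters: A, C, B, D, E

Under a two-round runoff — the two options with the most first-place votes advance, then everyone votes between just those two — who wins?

Round 1 first-place votes: A 267, E 0, D 212, B 0, C 119.
A and D advance.
Runoff: A is preferred to D by 354 voters; D by 244.
A wins the runoff.

A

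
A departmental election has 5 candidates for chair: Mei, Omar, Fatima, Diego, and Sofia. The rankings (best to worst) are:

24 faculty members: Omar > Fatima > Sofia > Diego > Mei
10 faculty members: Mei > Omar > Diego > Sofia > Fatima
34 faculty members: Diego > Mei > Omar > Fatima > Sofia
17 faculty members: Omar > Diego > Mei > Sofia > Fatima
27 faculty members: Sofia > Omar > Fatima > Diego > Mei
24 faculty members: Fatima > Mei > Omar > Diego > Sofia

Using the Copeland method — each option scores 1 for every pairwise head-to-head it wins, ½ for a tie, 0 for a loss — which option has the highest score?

Mei: beats Sofia; ties Omar; loses to Fatima and Diego → score 1.5.
Omar: beats Fatima, Diego, and Sofia; ties Mei → score 3.5.
Fatima: beats Mei, Diego, and Sofia; loses to Omar → score 3.
Diego: beats Mei and Sofia; loses to Omar and Fatima → score 2.
Sofia: loses to Mei, Omar, Fatima, and Diego → score 0.
Omar has the best pairwise record.

Omar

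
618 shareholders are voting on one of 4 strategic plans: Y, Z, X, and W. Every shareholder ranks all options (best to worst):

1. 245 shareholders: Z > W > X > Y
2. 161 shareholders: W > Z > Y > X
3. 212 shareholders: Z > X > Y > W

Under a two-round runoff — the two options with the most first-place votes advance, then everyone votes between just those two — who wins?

Z

Round 1 first-place votes: Y 0, Z 457, X 0, W 161.
Z and W advance.
Runoff: Z is preferred to W by 457 voters; W by 161.
Z wins the runoff.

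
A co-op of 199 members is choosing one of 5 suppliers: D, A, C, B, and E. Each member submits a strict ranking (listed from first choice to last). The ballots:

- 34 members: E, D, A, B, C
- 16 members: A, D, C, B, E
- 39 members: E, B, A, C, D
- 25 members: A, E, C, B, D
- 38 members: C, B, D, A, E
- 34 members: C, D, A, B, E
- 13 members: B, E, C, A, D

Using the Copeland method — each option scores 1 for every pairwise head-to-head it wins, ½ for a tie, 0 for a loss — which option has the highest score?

A

D: beats A; loses to C, B, and E → score 1.
A: beats C, B, and E; loses to D → score 3.
C: beats D and B; loses to A and E → score 2.
B: beats D and E; loses to A and C → score 2.
E: beats D and C; loses to A and B → score 2.
A has the best pairwise record.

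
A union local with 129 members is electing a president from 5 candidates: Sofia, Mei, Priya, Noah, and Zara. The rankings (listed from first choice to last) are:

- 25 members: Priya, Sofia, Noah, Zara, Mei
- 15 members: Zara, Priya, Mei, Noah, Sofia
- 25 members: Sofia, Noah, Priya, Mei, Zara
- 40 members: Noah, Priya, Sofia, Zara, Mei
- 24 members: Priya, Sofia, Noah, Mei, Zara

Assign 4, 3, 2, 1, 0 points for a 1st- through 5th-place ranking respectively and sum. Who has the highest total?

Priya

Sofia: 25·3 + 15·0 + 25·4 + 40·2 + 24·3 = 327
Mei: 25·0 + 15·2 + 25·1 + 40·0 + 24·1 = 79
Priya: 25·4 + 15·3 + 25·2 + 40·3 + 24·4 = 411
Noah: 25·2 + 15·1 + 25·3 + 40·4 + 24·2 = 348
Zara: 25·1 + 15·4 + 25·0 + 40·1 + 24·0 = 125
Priya has the highest Borda score (411).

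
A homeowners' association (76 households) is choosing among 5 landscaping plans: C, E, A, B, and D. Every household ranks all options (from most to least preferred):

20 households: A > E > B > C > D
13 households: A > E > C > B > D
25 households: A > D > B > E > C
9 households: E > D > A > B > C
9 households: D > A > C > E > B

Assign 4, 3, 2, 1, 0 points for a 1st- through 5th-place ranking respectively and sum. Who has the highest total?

C: 20·1 + 13·2 + 25·0 + 9·0 + 9·2 = 64
E: 20·3 + 13·3 + 25·1 + 9·4 + 9·1 = 169
A: 20·4 + 13·4 + 25·4 + 9·2 + 9·3 = 277
B: 20·2 + 13·1 + 25·2 + 9·1 + 9·0 = 112
D: 20·0 + 13·0 + 25·3 + 9·3 + 9·4 = 138
A has the highest Borda score (277).

A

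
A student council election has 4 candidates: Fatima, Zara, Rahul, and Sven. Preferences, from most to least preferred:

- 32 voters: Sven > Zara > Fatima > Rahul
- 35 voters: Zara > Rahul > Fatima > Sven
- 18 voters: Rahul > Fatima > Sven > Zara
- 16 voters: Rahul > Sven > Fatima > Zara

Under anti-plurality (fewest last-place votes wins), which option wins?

Fatima

Last-place votes: Fatima 0, Zara 34, Rahul 32, Sven 35.
Fatima is ranked last by the fewest voters, so Fatima wins.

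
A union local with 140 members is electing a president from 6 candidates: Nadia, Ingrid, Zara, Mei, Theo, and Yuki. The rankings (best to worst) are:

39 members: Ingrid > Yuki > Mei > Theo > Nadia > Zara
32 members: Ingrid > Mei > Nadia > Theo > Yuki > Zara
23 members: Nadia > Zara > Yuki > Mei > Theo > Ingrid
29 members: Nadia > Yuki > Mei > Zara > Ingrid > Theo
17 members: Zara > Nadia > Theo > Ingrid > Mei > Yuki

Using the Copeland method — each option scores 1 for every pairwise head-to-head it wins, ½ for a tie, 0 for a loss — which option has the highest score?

Ingrid

Nadia: beats Zara, Theo, and Yuki; loses to Ingrid and Mei → score 3.
Ingrid: beats Nadia, Zara, Mei, Theo, and Yuki → score 5.
Zara: loses to Nadia, Ingrid, Mei, Theo, and Yuki → score 0.
Mei: beats Nadia, Zara, and Theo; loses to Ingrid and Yuki → score 3.
Theo: beats Zara; loses to Nadia, Ingrid, Mei, and Yuki → score 1.
Yuki: beats Zara, Mei, and Theo; loses to Nadia and Ingrid → score 3.
Ingrid has the best pairwise record.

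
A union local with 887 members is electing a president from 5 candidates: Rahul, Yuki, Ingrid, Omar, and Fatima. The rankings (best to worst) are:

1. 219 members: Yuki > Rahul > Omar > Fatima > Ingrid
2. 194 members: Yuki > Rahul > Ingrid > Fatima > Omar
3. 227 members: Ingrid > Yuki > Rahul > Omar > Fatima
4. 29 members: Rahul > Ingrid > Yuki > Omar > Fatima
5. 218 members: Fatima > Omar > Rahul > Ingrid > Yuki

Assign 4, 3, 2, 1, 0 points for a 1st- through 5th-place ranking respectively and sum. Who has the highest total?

Yuki

Rahul: 219·3 + 194·3 + 227·2 + 29·4 + 218·2 = 2245
Yuki: 219·4 + 194·4 + 227·3 + 29·2 + 218·0 = 2391
Ingrid: 219·0 + 194·2 + 227·4 + 29·3 + 218·1 = 1601
Omar: 219·2 + 194·0 + 227·1 + 29·1 + 218·3 = 1348
Fatima: 219·1 + 194·1 + 227·0 + 29·0 + 218·4 = 1285
Yuki has the highest Borda score (2391).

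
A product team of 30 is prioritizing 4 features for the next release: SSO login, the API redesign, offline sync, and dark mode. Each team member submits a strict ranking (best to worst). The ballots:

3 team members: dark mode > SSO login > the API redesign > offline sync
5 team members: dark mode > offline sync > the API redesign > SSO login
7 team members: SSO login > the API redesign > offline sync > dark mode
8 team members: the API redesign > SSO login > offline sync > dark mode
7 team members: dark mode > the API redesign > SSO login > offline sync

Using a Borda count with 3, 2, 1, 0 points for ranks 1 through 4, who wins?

the API redesign

SSO login: 3·2 + 5·0 + 7·3 + 8·2 + 7·1 = 50
the API redesign: 3·1 + 5·1 + 7·2 + 8·3 + 7·2 = 60
offline sync: 3·0 + 5·2 + 7·1 + 8·1 + 7·0 = 25
dark mode: 3·3 + 5·3 + 7·0 + 8·0 + 7·3 = 45
the API redesign has the highest Borda score (60).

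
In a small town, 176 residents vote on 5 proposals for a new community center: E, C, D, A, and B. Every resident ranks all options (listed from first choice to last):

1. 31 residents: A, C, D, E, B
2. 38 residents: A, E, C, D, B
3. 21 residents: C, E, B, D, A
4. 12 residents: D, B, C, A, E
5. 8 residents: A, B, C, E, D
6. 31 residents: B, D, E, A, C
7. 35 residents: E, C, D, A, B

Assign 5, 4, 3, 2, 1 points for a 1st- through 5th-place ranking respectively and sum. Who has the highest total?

E: 31·2 + 38·4 + 21·4 + 12·1 + 8·2 + 31·3 + 35·5 = 594
C: 31·4 + 38·3 + 21·5 + 12·3 + 8·3 + 31·1 + 35·4 = 574
D: 31·3 + 38·2 + 21·2 + 12·5 + 8·1 + 31·4 + 35·3 = 508
A: 31·5 + 38·5 + 21·1 + 12·2 + 8·5 + 31·2 + 35·2 = 562
B: 31·1 + 38·1 + 21·3 + 12·4 + 8·4 + 31·5 + 35·1 = 402
E has the highest Borda score (594).

E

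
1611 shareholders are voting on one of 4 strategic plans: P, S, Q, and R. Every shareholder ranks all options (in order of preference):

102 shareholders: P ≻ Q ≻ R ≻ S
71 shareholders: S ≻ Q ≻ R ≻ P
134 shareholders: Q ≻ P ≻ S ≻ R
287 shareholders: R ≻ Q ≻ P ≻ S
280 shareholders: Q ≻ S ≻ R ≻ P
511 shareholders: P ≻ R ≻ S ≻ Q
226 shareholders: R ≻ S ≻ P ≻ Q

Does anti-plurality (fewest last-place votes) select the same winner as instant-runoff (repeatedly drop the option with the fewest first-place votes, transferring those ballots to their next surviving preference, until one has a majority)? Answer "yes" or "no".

Anti-plurality — last-place votes: P 351, S 389, Q 737, R 134. Winner: R.
Instant-runoff — R1 P 613, S 71, Q 414, R 513 (S out); R2 P 613, Q 485, R 513 (Q out); R3 P 747, R 864 (R winner). Winner: R.
The two methods agree.

yes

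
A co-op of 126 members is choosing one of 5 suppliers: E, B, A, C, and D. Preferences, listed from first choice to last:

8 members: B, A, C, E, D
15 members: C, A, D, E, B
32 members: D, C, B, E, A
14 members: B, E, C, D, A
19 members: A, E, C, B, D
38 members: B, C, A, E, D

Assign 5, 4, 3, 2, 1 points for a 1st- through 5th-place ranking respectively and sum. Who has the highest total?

C

E: 8·2 + 15·2 + 32·2 + 14·4 + 19·4 + 38·2 = 318
B: 8·5 + 15·1 + 32·3 + 14·5 + 19·2 + 38·5 = 449
A: 8·4 + 15·4 + 32·1 + 14·1 + 19·5 + 38·3 = 347
C: 8·3 + 15·5 + 32·4 + 14·3 + 19·3 + 38·4 = 478
D: 8·1 + 15·3 + 32·5 + 14·2 + 19·1 + 38·1 = 298
C has the highest Borda score (478).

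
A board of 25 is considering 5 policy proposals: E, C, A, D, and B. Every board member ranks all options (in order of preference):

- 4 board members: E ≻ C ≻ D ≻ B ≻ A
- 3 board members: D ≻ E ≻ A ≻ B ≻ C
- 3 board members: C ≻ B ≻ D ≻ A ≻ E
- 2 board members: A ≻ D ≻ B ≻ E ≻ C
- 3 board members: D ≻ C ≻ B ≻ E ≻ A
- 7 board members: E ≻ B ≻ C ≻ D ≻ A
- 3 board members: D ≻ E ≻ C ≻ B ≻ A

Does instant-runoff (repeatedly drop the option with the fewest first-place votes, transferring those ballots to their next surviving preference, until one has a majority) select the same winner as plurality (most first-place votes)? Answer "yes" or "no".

no

Instant-runoff — R1 E 11, C 3, A 2, D 9, B 0 (B out); R2 E 11, C 3, A 2, D 9 (A out); R3 E 11, C 3, D 11 (C out); R4 E 11, D 14 (D winner). Winner: D.
Plurality — first-place votes: E 11, C 3, A 2, D 9, B 0. Winner: E.
The two methods disagree.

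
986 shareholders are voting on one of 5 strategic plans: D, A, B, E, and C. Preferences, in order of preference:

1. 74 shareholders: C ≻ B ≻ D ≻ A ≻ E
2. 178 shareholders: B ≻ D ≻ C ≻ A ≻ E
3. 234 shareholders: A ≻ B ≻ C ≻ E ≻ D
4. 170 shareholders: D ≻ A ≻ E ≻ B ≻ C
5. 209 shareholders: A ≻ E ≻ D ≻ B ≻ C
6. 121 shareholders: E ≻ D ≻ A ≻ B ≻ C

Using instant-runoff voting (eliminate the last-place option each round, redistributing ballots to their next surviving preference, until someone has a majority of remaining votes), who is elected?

Round 1: D 170, A 443, B 178, E 121, C 74. Eliminate C.
Round 2: D 170, A 443, B 252, E 121. Eliminate E.
Round 3: D 291, A 443, B 252. Eliminate B.
Round 4: D 543, A 443. D has a majority.

D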